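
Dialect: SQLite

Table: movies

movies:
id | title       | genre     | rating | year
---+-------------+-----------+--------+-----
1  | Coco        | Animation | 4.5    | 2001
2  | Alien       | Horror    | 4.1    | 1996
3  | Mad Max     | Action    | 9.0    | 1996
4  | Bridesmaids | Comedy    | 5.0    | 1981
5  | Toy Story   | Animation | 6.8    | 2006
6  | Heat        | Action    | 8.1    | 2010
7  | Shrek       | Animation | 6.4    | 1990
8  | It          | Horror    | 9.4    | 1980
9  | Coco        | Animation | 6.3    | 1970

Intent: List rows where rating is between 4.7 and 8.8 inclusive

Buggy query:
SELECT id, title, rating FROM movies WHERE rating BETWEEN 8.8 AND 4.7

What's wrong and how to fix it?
Bug: The bounds are reversed; BETWEEN a AND b requires a <= b to match anything

Fix: Write BETWEEN 4.7 AND 8.8

Corrected query:
SELECT id, title, rating FROM movies WHERE rating BETWEEN 4.7 AND 8.8

Result:
id | title       | rating
---+-------------+-------
4  | Bridesmaids | 5     
5  | Toy Story   | 6.8   
6  | Heat        | 8.1   
7  | Shrek       | 6.4   
9  | Coco        | 6.3   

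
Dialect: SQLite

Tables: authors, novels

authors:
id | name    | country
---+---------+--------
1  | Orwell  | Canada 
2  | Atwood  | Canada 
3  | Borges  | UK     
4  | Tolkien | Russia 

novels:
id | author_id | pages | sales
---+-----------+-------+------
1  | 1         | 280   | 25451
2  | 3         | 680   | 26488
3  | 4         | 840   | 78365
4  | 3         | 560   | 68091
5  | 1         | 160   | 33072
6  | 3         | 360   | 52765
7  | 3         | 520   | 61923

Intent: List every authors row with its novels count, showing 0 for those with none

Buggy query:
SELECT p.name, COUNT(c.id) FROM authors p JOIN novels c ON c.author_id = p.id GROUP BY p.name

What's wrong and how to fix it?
Bug: An inner join excludes parents with zero children

Fix: Switch to LEFT JOIN to retain unmatched parent rows

Corrected query:
SELECT p.name, COUNT(c.id) FROM authors p LEFT JOIN novels c ON c.author_id = p.id GROUP BY p.name

Result:
name    | COUNT(c.id)
--------+------------
Atwood  | 0          
Borges  | 4          
Orwell  | 2          
Tolkien | 1          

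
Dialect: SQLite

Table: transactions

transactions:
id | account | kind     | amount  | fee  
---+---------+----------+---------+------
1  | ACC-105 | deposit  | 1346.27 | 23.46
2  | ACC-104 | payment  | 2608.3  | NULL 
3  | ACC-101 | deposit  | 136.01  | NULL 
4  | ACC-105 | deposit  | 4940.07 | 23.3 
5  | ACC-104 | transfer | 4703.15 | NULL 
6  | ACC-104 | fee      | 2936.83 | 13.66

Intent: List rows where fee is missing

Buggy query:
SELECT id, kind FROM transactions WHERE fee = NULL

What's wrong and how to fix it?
Bug: '= NULL' is always unknown in SQL three-valued logic, so no rows match

Fix: Replace '= NULL' with 'IS NULL'

Corrected query:
SELECT id, kind FROM transactions WHERE fee IS NULL

Result:
id | kind    
---+---------
2  | payment 
3  | deposit 
5  | transfer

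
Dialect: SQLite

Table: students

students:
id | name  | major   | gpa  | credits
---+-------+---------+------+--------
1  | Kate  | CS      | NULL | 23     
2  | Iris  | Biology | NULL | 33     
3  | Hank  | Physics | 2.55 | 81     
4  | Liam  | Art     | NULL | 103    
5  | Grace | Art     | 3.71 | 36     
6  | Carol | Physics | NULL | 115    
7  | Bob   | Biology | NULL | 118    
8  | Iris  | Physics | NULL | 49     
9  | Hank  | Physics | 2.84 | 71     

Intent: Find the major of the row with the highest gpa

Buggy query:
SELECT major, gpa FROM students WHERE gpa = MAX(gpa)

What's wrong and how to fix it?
Bug: MAX(gpa) is an aggregate and cannot be used directly in WHERE

Fix: Use a subquery: WHERE gpa = (SELECT MAX(gpa) FROM students)

Corrected query:
SELECT major, gpa FROM students WHERE gpa = (SELECT MAX(gpa) FROM students)

Result:
major | gpa 
------+-----
Art   | 3.71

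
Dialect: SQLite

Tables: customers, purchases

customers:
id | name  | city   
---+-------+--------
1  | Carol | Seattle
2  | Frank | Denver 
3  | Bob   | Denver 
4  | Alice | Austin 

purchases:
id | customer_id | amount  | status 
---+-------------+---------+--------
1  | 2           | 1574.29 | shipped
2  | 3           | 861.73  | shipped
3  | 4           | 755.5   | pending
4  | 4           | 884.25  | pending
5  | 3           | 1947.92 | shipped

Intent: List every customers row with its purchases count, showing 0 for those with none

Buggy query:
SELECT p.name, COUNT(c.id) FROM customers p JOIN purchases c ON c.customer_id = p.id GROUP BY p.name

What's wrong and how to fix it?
Bug: An inner join excludes parents with zero children

Fix: Switch to LEFT JOIN to retain unmatched parent rows

Corrected query:
SELECT p.name, COUNT(c.id) FROM customers p LEFT JOIN purchases c ON c.customer_id = p.id GROUP BY p.name

Result:
name  | COUNT(c.id)
------+------------
Alice | 2          
Bob   | 2          
Carol | 0          
Frank | 1          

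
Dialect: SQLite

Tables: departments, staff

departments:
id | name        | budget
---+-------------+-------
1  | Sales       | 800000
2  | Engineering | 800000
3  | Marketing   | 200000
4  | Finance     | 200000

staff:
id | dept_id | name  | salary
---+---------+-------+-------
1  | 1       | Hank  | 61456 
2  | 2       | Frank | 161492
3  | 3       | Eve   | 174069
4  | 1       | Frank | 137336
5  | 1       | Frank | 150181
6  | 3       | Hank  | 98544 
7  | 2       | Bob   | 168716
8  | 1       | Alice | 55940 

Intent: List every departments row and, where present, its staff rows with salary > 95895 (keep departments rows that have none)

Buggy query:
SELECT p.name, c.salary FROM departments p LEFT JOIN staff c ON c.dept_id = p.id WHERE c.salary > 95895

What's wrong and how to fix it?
Bug: Filtering c.salary in WHERE discards the NULL rows produced by LEFT JOIN, turning it into an inner join

Fix: Move the right-table condition into the ON clause so unmatched parents are kept

Corrected query:
SELECT p.name, c.salary FROM departments p LEFT JOIN staff c ON c.dept_id = p.id AND c.salary > 95895

Result:
name        | salary
------------+-------
Sales       | 137336
Sales       | 150181
Engineering | 161492
Engineering | 168716
Marketing   | 98544 
Marketing   | 174069
Finance     | NULL  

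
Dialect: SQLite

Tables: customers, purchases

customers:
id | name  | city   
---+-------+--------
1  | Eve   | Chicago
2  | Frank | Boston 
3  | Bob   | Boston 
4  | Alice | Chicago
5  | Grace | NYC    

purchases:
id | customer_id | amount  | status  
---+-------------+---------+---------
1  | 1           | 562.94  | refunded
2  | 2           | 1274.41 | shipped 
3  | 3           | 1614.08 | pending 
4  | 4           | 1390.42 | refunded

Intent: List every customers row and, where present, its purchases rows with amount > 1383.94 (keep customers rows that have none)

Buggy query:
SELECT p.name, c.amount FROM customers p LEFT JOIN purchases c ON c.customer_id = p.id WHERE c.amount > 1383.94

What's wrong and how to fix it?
Bug: A WHERE condition on the right-hand table after LEFT JOIN drops unmatched parents

Fix: Put 'c.amount > 1383.94' in the JOIN's ON clause instead of WHERE

Corrected query:
SELECT p.name, c.amount FROM customers p LEFT JOIN purchases c ON c.customer_id = p.id AND c.amount > 1383.94

Result:
name  | amount 
------+--------
Eve   | NULL   
Frank | NULL   
Bob   | 1614.08
Alice | 1390.42
Grace | NULL   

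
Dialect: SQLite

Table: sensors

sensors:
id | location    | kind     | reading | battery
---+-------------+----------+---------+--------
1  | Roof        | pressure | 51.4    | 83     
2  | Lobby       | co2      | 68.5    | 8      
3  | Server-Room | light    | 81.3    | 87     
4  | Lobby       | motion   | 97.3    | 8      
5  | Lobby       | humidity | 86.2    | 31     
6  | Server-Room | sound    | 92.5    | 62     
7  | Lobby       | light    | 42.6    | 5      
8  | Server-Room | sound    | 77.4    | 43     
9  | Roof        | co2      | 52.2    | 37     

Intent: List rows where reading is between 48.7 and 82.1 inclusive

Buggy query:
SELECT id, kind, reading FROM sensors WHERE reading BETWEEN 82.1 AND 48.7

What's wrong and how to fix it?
Bug: BETWEEN expects the lower bound first; with 82.1 AND 48.7 the range is empty

Fix: Swap the bounds so the smaller value comes first

Corrected query:
SELECT id, kind, reading FROM sensors WHERE reading BETWEEN 48.7 AND 82.1

Result:
id | kind     | reading
---+----------+--------
1  | pressure | 51.4   
2  | co2      | 68.5   
3  | light    | 81.3   
8  | sound    | 77.4   
9  | co2      | 52.2   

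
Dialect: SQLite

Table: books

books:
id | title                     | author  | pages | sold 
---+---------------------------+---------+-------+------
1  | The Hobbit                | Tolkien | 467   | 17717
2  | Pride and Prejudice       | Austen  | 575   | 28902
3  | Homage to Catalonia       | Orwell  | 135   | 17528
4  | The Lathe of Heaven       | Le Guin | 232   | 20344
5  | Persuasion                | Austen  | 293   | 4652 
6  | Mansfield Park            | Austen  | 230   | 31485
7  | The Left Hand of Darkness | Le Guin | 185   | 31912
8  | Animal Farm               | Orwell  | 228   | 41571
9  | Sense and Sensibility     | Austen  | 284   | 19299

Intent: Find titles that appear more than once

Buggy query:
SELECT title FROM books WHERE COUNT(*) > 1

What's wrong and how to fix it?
Bug: COUNT(*) is an aggregate and cannot be used in WHERE

Fix: GROUP BY title, then filter groups with HAVING COUNT(*) > 1

Corrected query:
SELECT title FROM books GROUP BY title HAVING COUNT(*) > 1

Result:
(no rows)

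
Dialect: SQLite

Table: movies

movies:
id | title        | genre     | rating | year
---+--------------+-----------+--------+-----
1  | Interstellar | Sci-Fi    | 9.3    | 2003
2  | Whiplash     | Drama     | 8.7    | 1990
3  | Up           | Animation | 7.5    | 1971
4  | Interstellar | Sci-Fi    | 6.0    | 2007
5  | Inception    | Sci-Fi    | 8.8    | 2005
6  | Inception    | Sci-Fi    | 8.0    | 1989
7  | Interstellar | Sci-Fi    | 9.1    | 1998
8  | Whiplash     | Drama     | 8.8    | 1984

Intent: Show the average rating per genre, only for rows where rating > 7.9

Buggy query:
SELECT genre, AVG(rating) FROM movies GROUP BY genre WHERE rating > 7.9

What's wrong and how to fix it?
Bug: WHERE cannot follow GROUP BY

Fix: Place WHERE between FROM and GROUP BY

Corrected query:
SELECT genre, AVG(rating) FROM movies WHERE rating > 7.9 GROUP BY genre

Result:
genre  | AVG(rating)
-------+------------
Drama  | 8.75       
Sci-Fi | 8.8        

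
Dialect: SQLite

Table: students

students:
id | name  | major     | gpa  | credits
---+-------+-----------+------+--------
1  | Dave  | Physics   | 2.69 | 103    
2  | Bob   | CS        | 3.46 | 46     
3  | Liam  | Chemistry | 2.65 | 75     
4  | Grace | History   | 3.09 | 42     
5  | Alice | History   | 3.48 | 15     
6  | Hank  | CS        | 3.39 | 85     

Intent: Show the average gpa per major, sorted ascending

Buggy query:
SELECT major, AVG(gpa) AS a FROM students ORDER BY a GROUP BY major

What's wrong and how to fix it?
Bug: ORDER BY appears before GROUP BY; SQL clause order requires GROUP BY first

Fix: Move ORDER BY to the end, after GROUP BY

Corrected query:
SELECT major, AVG(gpa) AS a FROM students GROUP BY major ORDER BY a

Result:
major     | a    
----------+------
Chemistry | 2.65 
Physics   | 2.69 
History   | 3.285
CS        | 3.425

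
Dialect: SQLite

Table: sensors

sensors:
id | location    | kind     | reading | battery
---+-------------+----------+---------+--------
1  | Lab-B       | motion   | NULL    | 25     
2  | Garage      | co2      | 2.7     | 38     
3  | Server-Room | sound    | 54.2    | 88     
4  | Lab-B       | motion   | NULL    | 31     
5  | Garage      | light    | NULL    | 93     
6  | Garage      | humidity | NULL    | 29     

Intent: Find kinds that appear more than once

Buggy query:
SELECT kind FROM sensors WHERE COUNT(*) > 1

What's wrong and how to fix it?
Bug: COUNT(*) is an aggregate and cannot be used in WHERE

Fix: Group first, then use HAVING for the count condition

Corrected query:
SELECT kind FROM sensors GROUP BY kind HAVING COUNT(*) > 1

Result:
kind  
------
motion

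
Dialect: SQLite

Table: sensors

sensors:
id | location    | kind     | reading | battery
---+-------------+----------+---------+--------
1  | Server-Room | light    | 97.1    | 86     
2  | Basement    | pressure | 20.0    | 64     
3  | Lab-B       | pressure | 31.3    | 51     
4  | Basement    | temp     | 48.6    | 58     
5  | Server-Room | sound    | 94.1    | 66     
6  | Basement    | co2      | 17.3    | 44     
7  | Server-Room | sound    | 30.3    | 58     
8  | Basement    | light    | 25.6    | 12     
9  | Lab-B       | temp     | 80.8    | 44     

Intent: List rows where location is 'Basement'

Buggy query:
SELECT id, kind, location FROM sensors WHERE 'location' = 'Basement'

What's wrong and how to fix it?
Bug: Single quotes denote string literals in SQL; the column name is being compared as a constant string

Fix: Remove the quotes around the column name (or use double quotes for an identifier)

Corrected query:
SELECT id, kind, location FROM sensors WHERE location = 'Basement'

Result:
id | kind     | location
---+----------+---------
2  | pressure | Basement
4  | temp     | Basement
6  | co2      | Basement
8  | light    | Basement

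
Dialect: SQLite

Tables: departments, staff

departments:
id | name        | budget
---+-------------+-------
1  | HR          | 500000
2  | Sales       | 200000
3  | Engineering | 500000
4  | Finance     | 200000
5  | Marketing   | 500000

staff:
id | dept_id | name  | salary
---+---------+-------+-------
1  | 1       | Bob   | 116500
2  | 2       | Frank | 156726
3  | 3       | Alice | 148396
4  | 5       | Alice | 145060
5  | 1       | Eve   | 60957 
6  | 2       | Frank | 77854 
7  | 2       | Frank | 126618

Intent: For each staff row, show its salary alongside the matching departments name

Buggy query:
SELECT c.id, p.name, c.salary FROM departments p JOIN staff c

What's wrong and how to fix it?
Bug: JOIN with no ON clause produces a cartesian product; every staff row pairs with every departments row

Fix: Add ON c.dept_id = p.id to the JOIN

Corrected query:
SELECT c.id, p.name, c.salary FROM departments p JOIN staff c ON c.dept_id = p.id

Result:
id | name        | salary
---+-------------+-------
1  | HR          | 116500
2  | Sales       | 156726
3  | Engineering | 148396
4  | Marketing   | 145060
5  | HR          | 60957 
6  | Sales       | 77854 
7  | Sales       | 126618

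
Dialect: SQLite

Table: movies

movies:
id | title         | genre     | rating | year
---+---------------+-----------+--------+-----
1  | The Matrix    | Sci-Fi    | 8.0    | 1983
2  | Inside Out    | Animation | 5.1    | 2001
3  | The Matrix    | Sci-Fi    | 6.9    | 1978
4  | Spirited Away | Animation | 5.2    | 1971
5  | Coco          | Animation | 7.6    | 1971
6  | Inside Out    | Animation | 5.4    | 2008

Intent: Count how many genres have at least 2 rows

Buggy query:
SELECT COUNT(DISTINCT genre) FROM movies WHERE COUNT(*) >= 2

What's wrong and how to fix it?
Bug: WHERE filters individual rows, not groups, so a group-level COUNT is invalid there

Fix: Use a subquery that GROUPs and filters with HAVING, then count its rows

Corrected query:
SELECT COUNT(*) FROM (SELECT genre FROM movies GROUP BY genre HAVING COUNT(*) >= 2)

Result:
COUNT(*)
--------
2       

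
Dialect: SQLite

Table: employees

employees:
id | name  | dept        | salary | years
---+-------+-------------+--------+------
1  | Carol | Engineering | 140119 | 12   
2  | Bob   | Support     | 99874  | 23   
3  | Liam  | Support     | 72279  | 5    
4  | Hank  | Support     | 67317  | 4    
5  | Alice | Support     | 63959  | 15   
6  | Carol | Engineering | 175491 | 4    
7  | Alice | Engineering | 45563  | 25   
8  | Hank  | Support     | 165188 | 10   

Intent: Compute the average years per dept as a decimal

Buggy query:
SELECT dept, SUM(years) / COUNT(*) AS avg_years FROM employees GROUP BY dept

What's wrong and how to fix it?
Bug: SUM(years) and COUNT(*) are both integers; the division truncates the fractional part

Fix: Multiply by 1.0 (or CAST to REAL) to force floating-point division

Corrected query:
SELECT dept, SUM(years) * 1.0 / COUNT(*) AS avg_years FROM employees GROUP BY dept

Result:
dept        | avg_years
------------+----------
Engineering | 13.666667
Support     | 11.4     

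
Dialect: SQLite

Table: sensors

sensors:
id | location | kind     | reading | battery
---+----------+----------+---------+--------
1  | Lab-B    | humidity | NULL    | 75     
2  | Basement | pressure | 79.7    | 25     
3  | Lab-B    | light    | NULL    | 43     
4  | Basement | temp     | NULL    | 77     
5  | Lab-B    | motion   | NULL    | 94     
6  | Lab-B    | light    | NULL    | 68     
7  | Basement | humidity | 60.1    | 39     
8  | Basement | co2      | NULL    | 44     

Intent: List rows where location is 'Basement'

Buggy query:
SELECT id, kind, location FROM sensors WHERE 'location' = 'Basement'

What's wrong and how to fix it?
Bug: Single quotes denote string literals in SQL; the column name is being compared as a constant string

Fix: Reference the column as location without single quotes

Corrected query:
SELECT id, kind, location FROM sensors WHERE location = 'Basement'

Result:
id | kind     | location
---+----------+---------
2  | pressure | Basement
4  | temp     | Basement
7  | humidity | Basement
8  | co2      | Basement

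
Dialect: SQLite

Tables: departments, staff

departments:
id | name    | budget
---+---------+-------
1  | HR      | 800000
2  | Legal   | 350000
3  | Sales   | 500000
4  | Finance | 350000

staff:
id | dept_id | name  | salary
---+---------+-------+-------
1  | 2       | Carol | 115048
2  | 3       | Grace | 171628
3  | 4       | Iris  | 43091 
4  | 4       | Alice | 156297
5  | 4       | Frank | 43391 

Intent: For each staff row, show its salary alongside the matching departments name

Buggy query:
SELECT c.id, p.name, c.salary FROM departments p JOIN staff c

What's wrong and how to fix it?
Bug: JOIN with no ON clause produces a cartesian product; every staff row pairs with every departments row

Fix: Add ON c.dept_id = p.id to the JOIN

Corrected query:
SELECT c.id, p.name, c.salary FROM departments p JOIN staff c ON c.dept_id = p.id

Result:
id | name    | salary
---+---------+-------
1  | Legal   | 115048
2  | Sales   | 171628
3  | Finance | 43091 
4  | Finance | 156297
5  | Finance | 43391 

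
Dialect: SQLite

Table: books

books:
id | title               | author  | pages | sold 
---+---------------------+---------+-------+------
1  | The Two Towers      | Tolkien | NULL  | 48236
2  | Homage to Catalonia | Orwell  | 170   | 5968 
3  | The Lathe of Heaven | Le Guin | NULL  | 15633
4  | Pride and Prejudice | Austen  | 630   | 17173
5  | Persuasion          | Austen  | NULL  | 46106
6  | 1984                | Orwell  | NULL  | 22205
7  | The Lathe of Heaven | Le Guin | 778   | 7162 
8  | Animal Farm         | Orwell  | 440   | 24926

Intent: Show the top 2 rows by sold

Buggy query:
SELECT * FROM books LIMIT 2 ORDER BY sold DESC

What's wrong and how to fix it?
Bug: LIMIT must come after ORDER BY

Fix: Sort with ORDER BY, then apply LIMIT

Corrected query:
SELECT * FROM books ORDER BY sold DESC LIMIT 2

Result:
id | title          | author  | pages | sold 
---+----------------+---------+-------+------
1  | The Two Towers | Tolkien | NULL  | 48236
5  | Persuasion     | Austen  | NULL  | 46106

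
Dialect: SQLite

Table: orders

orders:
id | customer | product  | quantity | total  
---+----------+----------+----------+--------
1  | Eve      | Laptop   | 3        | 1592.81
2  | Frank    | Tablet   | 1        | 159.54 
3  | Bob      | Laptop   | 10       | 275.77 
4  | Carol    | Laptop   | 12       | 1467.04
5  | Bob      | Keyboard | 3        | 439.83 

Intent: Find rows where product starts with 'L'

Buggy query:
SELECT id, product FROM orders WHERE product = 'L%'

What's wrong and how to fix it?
Bug: Wildcards only work with LIKE; '=' treats '%' as a literal character

Fix: Use LIKE for wildcard pattern matching

Corrected query:
SELECT id, product FROM orders WHERE product LIKE 'L%'

Result:
id | product
---+--------
1  | Laptop 
3  | Laptop 
4  | Laptop 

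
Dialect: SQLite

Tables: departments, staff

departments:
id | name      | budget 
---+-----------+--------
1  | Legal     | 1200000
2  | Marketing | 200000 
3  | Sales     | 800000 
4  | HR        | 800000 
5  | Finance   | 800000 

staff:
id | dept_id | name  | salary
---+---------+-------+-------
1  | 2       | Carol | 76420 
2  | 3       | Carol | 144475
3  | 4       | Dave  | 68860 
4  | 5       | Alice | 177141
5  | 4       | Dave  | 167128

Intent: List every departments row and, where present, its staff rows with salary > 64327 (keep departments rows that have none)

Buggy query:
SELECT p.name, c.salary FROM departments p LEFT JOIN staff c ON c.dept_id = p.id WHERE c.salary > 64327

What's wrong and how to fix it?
Bug: A WHERE condition on the right-hand table after LEFT JOIN drops unmatched parents

Fix: Put 'c.salary > 64327' in the JOIN's ON clause instead of WHERE

Corrected query:
SELECT p.name, c.salary FROM departments p LEFT JOIN staff c ON c.dept_id = p.id AND c.salary > 64327

Result:
name      | salary
----------+-------
Legal     | NULL  
Marketing | 76420 
Sales     | 144475
HR        | 68860 
HR        | 167128
Finance   | 177141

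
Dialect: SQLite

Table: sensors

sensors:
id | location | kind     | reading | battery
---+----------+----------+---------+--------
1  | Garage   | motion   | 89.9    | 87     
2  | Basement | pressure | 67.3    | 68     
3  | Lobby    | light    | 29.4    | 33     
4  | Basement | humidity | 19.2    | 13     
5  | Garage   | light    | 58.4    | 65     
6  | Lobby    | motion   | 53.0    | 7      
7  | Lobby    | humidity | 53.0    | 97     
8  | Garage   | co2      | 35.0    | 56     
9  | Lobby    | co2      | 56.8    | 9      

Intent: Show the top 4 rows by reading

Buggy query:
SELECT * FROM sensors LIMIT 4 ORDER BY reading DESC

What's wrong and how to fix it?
Bug: ORDER BY cannot follow LIMIT; LIMIT is the final clause

Fix: Swap the clauses: ORDER BY first, then LIMIT

Corrected query:
SELECT * FROM sensors ORDER BY reading DESC LIMIT 4

Result:
id | location | kind     | reading | battery
---+----------+----------+---------+--------
1  | Garage   | motion   | 89.9    | 87     
2  | Basement | pressure | 67.3    | 68     
5  | Garage   | light    | 58.4    | 65     
9  | Lobby    | co2      | 56.8    | 9      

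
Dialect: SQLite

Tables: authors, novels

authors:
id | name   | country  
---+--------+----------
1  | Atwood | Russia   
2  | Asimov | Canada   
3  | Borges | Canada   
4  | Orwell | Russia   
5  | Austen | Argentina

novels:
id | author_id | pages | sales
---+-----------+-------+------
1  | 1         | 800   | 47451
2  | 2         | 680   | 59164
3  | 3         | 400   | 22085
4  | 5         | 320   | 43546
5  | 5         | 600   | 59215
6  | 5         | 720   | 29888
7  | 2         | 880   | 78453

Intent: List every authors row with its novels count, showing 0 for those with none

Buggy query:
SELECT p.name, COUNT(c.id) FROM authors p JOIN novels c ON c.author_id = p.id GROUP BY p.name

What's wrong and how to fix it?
Bug: An inner join excludes parents with zero children

Fix: Use LEFT JOIN so parents without children still appear (COUNT(c.id) gives 0)

Corrected query:
SELECT p.name, COUNT(c.id) FROM authors p LEFT JOIN novels c ON c.author_id = p.id GROUP BY p.name

Result:
name   | COUNT(c.id)
-------+------------
Asimov | 2          
Atwood | 1          
Austen | 3          
Borges | 1          
Orwell | 0          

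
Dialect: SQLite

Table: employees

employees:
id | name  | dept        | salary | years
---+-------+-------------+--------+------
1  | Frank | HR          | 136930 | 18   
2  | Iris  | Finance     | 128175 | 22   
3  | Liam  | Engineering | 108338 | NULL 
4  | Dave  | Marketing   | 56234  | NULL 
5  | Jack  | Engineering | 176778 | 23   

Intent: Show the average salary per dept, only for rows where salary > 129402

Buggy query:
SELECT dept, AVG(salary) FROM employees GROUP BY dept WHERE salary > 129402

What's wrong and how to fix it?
Bug: Row-level WHERE must come before GROUP BY in the clause order

Fix: Place WHERE between FROM and GROUP BY

Corrected query:
SELECT dept, AVG(salary) FROM employees WHERE salary > 129402 GROUP BY dept

Result:
dept        | AVG(salary)
------------+------------
Engineering | 176778     
HR          | 136930     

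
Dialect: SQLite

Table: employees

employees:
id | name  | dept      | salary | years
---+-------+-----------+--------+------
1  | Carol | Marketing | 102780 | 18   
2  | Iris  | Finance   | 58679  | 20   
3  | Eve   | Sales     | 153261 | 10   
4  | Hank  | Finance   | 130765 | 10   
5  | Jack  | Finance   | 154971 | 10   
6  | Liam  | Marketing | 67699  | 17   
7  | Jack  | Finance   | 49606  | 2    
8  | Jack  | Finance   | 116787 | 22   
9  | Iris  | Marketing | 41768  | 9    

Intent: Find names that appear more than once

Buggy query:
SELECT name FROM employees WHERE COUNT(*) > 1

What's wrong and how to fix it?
Bug: COUNT(*) is an aggregate and cannot be used in WHERE

Fix: GROUP BY name, then filter groups with HAVING COUNT(*) > 1

Corrected query:
SELECT name FROM employees GROUP BY name HAVING COUNT(*) > 1

Result:
name
----
Iris
Jack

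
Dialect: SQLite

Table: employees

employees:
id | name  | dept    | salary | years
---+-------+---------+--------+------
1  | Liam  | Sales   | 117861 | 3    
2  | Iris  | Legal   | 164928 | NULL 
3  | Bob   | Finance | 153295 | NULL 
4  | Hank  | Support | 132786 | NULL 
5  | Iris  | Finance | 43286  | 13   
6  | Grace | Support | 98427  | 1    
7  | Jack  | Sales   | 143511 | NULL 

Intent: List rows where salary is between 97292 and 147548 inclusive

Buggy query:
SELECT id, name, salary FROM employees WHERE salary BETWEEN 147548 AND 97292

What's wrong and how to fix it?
Bug: The bounds are reversed; BETWEEN a AND b requires a <= b to match anything

Fix: Swap the bounds so the smaller value comes first

Corrected query:
SELECT id, name, salary FROM employees WHERE salary BETWEEN 97292 AND 147548

Result:
id | name  | salary
---+-------+-------
1  | Liam  | 117861
4  | Hank  | 132786
6  | Grace | 98427 
7  | Jack  | 143511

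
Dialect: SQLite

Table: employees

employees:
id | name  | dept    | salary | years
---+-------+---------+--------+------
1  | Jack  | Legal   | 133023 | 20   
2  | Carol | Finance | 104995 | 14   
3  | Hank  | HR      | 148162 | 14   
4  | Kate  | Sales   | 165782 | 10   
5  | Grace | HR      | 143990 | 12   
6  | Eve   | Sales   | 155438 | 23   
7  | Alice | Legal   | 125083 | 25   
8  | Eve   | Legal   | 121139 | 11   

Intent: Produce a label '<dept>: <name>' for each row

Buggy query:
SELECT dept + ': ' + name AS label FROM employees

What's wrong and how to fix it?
Bug: '+' is numeric addition; on text columns SQLite converts them to 0 instead of concatenating

Fix: Replace + with || to concatenate text

Corrected query:
SELECT dept || ': ' || name AS label FROM employees

Result:
label         
--------------
Legal: Jack   
Finance: Carol
HR: Hank      
Sales: Kate   
HR: Grace     
Sales: Eve    
Legal: Alice  
Legal: Eve    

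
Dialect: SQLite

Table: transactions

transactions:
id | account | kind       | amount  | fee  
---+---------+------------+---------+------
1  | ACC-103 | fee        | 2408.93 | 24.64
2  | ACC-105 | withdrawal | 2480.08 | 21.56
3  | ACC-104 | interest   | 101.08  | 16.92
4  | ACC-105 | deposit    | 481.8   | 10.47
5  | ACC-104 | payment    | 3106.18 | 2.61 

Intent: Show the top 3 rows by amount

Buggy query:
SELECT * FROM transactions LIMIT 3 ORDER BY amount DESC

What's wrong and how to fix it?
Bug: ORDER BY cannot follow LIMIT; LIMIT is the final clause

Fix: Swap the clauses: ORDER BY first, then LIMIT

Corrected query:
SELECT * FROM transactions ORDER BY amount DESC LIMIT 3

Result:
id | account | kind       | amount  | fee  
---+---------+------------+---------+------
5  | ACC-104 | payment    | 3106.18 | 2.61 
2  | ACC-105 | withdrawal | 2480.08 | 21.56
1  | ACC-103 | fee        | 2408.93 | 24.64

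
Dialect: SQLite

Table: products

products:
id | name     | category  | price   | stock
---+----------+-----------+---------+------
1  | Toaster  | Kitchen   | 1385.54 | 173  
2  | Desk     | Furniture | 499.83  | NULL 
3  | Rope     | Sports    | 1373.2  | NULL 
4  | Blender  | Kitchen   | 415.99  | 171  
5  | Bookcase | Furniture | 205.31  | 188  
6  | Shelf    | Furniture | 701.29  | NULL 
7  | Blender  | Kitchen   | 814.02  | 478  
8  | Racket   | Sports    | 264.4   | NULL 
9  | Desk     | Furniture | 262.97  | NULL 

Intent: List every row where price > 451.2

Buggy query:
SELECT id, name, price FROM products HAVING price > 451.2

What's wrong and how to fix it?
Bug: This is a non-aggregate query (no GROUP BY, no aggregates), so in SQLite the HAVING clause is invalid here; a row-level condition belongs in WHERE

Fix: Replace HAVING with WHERE since the condition applies to individual rows

Corrected query:
SELECT id, name, price FROM products WHERE price > 451.2

Result:
id | name    | price  
---+---------+--------
1  | Toaster | 1385.54
2  | Desk    | 499.83 
3  | Rope    | 1373.2 
6  | Shelf   | 701.29 
7  | Blender | 814.02 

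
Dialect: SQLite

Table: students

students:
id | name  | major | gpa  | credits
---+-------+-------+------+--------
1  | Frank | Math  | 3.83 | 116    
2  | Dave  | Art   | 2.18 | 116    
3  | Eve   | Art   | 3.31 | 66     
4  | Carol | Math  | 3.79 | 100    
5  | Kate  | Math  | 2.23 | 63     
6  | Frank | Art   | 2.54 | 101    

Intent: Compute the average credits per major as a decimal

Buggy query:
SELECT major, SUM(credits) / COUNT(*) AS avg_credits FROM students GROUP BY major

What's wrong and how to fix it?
Bug: SUM(credits) and COUNT(*) are both integers; the division truncates the fractional part

Fix: Cast one side to REAL so the division keeps the fractional part

Corrected query:
SELECT major, SUM(credits) * 1.0 / COUNT(*) AS avg_credits FROM students GROUP BY major

Result:
major | avg_credits
------+------------
Art   | 94.333333  
Math  | 93         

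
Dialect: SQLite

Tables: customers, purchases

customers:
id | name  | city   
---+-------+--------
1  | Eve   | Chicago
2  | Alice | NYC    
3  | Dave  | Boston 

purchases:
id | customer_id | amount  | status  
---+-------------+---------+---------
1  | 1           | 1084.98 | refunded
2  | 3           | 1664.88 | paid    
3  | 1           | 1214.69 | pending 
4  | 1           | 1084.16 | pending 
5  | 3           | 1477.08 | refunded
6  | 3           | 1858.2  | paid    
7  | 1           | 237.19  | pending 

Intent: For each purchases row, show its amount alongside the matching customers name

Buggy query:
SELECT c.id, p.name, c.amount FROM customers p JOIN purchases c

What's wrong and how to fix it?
Bug: Missing join condition: each purchases row is matched to all customers rows instead of just its own

Fix: Specify the join condition linking the foreign key to the parent id

Corrected query:
SELECT c.id, p.name, c.amount FROM customers p JOIN purchases c ON c.customer_id = p.id

Result:
id | name | amount 
---+------+--------
1  | Eve  | 1084.98
2  | Dave | 1664.88
3  | Eve  | 1214.69
4  | Eve  | 1084.16
5  | Dave | 1477.08
6  | Dave | 1858.2 
7  | Eve  | 237.19 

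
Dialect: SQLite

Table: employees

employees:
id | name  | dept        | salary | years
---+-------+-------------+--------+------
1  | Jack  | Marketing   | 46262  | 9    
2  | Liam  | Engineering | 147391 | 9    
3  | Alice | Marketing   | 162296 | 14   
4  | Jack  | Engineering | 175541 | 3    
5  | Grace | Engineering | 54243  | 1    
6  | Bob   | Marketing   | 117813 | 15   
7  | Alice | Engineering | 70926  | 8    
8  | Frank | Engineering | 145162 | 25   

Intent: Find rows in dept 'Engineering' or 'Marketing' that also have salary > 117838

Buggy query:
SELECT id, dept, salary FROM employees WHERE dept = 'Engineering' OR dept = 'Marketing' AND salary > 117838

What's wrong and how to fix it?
Bug: AND binds tighter than OR, so this parses as dept = 'Engineering' OR (dept = 'Marketing' AND salary > 117838)

Fix: Group the OR with parentheses (or use IN), then AND the threshold

Corrected query:
SELECT id, dept, salary FROM employees WHERE (dept = 'Engineering' OR dept = 'Marketing') AND salary > 117838

Result:
id | dept        | salary
---+-------------+-------
2  | Engineering | 147391
3  | Marketing   | 162296
4  | Engineering | 175541
8  | Engineering | 145162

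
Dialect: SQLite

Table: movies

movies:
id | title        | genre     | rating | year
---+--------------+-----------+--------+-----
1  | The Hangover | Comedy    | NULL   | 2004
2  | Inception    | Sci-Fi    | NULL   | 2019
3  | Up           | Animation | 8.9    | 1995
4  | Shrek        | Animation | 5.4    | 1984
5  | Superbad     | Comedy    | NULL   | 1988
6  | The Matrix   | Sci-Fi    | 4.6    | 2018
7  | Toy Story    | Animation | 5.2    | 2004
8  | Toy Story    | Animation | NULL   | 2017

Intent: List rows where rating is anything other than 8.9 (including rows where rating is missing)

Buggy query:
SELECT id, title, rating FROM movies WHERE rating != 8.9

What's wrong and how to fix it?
Bug: Inequality against NULL is unknown, not true; rows with NULL are dropped

Fix: Handle NULL separately with IS NULL alongside the inequality

Corrected query:
SELECT id, title, rating FROM movies WHERE rating != 8.9 OR rating IS NULL

Result:
id | title        | rating
---+--------------+-------
1  | The Hangover | NULL  
2  | Inception    | NULL  
4  | Shrek        | 5.4   
5  | Superbad     | NULL  
6  | The Matrix   | 4.6   
7  | Toy Story    | 5.2   
8  | Toy Story    | NULL  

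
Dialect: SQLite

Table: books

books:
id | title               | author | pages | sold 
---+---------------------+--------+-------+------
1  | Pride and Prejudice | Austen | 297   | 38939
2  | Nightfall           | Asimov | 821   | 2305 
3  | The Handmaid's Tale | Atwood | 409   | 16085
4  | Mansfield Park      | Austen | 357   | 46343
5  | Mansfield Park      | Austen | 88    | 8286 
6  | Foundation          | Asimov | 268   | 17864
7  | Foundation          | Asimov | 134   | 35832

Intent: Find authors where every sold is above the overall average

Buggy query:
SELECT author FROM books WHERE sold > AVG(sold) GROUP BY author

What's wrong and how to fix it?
Bug: AVG() is an aggregate; it can't sit directly in WHERE

Fix: Compute the overall average in a scalar subquery and compare each group's MIN against it in HAVING

Corrected query:
SELECT author FROM books GROUP BY author HAVING MIN(sold) > (SELECT AVG(sold) FROM books)

Result:
(no rows)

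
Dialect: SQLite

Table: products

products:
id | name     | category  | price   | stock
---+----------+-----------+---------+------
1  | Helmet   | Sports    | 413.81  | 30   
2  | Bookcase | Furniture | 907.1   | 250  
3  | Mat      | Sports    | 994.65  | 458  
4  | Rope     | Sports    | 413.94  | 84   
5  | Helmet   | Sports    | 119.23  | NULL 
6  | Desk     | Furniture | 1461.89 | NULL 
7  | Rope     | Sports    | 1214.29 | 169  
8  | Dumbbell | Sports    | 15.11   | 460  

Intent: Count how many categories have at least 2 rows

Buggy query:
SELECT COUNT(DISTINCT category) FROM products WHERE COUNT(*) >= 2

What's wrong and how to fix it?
Bug: COUNT(*) cannot appear in WHERE; the per-group count doesn't exist yet

Fix: Use a subquery that GROUPs and filters with HAVING, then count its rows

Corrected query:
SELECT COUNT(*) FROM (SELECT category FROM products GROUP BY category HAVING COUNT(*) >= 2)

Result:
COUNT(*)
--------
2       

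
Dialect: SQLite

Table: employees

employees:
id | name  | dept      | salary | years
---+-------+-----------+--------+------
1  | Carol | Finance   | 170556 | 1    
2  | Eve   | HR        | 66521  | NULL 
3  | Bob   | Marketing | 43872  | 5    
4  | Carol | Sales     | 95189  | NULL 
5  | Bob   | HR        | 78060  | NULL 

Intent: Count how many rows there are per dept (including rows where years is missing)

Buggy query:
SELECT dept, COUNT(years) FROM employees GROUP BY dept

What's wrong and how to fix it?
Bug: COUNT(years) skips NULLs, so groups with missing years are undercounted

Fix: Replace COUNT(years) with COUNT(*)

Corrected query:
SELECT dept, COUNT(*) FROM employees GROUP BY dept

Result:
dept      | COUNT(*)
----------+---------
Finance   | 1       
HR        | 2       
Marketing | 1       
Sales     | 1       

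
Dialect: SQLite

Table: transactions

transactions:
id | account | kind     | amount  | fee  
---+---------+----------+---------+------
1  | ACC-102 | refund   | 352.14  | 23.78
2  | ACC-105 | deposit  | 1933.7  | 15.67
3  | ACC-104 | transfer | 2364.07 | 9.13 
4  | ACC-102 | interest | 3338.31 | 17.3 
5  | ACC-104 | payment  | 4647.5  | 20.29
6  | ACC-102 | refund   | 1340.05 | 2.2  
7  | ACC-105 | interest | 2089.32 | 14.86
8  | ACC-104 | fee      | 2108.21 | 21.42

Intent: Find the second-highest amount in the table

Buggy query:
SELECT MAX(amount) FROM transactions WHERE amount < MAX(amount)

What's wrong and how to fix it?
Bug: MAX(amount) on the right of the comparison is an aggregate-in-WHERE error

Fix: Put the inner MAX in a scalar subquery

Corrected query:
SELECT MAX(amount) FROM transactions WHERE amount < (SELECT MAX(amount) FROM transactions)

Result:
MAX(amount)
-----------
3338.31    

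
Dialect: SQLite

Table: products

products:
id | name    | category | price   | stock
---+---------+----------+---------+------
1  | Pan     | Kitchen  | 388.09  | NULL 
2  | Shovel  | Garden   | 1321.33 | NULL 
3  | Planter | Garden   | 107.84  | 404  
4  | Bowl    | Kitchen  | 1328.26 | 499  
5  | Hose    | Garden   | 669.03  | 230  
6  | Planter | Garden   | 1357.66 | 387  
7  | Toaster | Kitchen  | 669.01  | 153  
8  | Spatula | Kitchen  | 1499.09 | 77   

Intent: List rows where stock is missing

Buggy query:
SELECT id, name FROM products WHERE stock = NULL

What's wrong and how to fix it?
Bug: '= NULL' is always unknown in SQL three-valued logic, so no rows match

Fix: Use IS NULL to test for NULL

Corrected query:
SELECT id, name FROM products WHERE stock IS NULL

Result:
id | name  
---+-------
1  | Pan   
2  | Shovel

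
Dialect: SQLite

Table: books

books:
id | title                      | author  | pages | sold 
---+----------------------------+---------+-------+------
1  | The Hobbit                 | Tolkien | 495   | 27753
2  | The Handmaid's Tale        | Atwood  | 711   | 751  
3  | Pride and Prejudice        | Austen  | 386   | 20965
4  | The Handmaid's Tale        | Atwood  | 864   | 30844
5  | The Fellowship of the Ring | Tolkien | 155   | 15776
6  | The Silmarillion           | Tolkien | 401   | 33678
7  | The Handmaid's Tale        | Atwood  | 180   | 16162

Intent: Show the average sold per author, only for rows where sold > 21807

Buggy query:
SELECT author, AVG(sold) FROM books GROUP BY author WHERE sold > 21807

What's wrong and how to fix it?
Bug: Row-level WHERE must come before GROUP BY in the clause order

Fix: Move the WHERE clause before GROUP BY

Corrected query:
SELECT author, AVG(sold) FROM books WHERE sold > 21807 GROUP BY author

Result:
author  | AVG(sold)
--------+----------
Atwood  | 30844    
Tolkien | 30715.5  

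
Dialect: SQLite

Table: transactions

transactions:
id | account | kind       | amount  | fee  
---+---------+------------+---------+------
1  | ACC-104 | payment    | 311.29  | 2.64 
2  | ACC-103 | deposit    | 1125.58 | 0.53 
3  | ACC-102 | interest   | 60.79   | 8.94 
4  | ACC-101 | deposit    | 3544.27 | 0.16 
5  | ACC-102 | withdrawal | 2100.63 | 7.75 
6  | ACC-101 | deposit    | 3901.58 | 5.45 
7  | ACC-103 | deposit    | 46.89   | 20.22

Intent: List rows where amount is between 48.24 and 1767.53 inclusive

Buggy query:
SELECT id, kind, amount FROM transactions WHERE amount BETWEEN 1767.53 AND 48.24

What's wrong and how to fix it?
Bug: The bounds are reversed; BETWEEN a AND b requires a <= b to match anything

Fix: Swap the bounds so the smaller value comes first

Corrected query:
SELECT id, kind, amount FROM transactions WHERE amount BETWEEN 48.24 AND 1767.53

Result:
id | kind     | amount 
---+----------+--------
1  | payment  | 311.29 
2  | deposit  | 1125.58
3  | interest | 60.79  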